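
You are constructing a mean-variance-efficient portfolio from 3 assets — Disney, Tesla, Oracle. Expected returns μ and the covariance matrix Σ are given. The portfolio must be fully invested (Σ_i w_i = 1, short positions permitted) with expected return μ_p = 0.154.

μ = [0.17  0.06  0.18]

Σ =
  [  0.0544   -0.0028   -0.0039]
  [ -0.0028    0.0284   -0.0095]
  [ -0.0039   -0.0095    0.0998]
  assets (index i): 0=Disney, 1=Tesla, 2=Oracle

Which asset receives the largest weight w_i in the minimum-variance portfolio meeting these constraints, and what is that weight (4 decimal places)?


Disney (0.5070)

x=Σ⁻¹μ = [3.4507  3.2033  2.2434]
y=Σ⁻¹𝟙 = [21.6287  42.3259  14.8943]
a=μᵀx=1.182627  b=𝟙ᵀx=8.897399  c=𝟙ᵀy=78.848859  D=ac−b²=14.085100
λ₁=(c·0.154−b)/D = (78.848859·0.154−8.897399)/14.085100 = 0.230408
λ₂=(a−b·0.154)/D = (1.182627−8.897399·0.154)/14.085100 = -0.013317
w* = 0.230408·x + -0.013317·y:
  w_0 = 0.230408·3.4507 + -0.013317·21.6287 = 0.5070  (Disney)
  w_1 = 0.230408·3.2033 + -0.013317·42.3259 = 0.1744  (Tesla)
  w_2 = 0.230408·2.2434 + -0.013317·14.8943 = 0.3185  (Oracle)
Σw_i=1.0000  μᵀw=0.1540
σ²=wᵀΣw=λ₁·μ_p+λ₂ = 0.230408·0.154 + -0.013317 = 0.022166 ≈ 0.0222


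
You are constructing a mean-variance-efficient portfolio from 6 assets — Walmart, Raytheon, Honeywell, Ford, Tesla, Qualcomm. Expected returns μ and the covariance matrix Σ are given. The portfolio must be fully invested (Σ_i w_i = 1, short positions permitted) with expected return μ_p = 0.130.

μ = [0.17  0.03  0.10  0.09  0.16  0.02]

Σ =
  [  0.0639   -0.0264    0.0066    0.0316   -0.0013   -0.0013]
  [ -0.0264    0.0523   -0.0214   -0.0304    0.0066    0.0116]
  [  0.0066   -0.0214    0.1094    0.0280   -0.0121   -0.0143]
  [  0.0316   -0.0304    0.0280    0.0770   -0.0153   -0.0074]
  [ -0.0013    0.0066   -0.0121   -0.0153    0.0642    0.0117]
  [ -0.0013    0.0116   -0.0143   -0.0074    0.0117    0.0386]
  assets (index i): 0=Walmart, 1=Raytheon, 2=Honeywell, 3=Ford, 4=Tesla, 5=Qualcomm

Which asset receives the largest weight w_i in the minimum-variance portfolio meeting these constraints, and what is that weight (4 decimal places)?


Walmart (0.3405)

u=Σ⁻¹μ = [3.3487  3.1845  1.3040  1.0924  2.8282  -0.4908]
v=Σ⁻¹𝟙 = [22.3126  41.9695  15.1173  19.8524  15.8982  18.6331]
a=μᵀu=1.336233  b=𝟙ᵀu=11.267048  c=𝟙ᵀv=133.783135  D=ac−b²=51.819036
λ₁=(c·0.130−b)/D = (133.783135·0.130−11.267048)/51.819036 = 0.118195
λ₂=(a−b·0.130)/D = (1.336233−11.267048·0.130)/51.819036 = -0.002479
w* = 0.118195·u + -0.002479·v:
  w_0 = 0.118195·3.3487 + -0.002479·22.3126 = 0.3405  (Walmart)
  w_1 = 0.118195·3.1845 + -0.002479·41.9695 = 0.2723  (Raytheon)
  w_2 = 0.118195·1.3040 + -0.002479·15.1173 = 0.1166  (Honeywell)
  w_3 = 0.118195·1.0924 + -0.002479·19.8524 = 0.0799  (Ford)
  w_4 = 0.118195·2.8282 + -0.002479·15.8982 = 0.2949  (Tesla)
  w_5 = 0.118195·-0.4908 + -0.002479·18.6331 = -0.1042  (Qualcomm)
Σw_i=1.0000  μᵀw=0.1300
σ²=wᵀΣw=λ₁·μ_p+λ₂ = 0.118195·0.130 + -0.002479 = 0.012886 ≈ 0.0129


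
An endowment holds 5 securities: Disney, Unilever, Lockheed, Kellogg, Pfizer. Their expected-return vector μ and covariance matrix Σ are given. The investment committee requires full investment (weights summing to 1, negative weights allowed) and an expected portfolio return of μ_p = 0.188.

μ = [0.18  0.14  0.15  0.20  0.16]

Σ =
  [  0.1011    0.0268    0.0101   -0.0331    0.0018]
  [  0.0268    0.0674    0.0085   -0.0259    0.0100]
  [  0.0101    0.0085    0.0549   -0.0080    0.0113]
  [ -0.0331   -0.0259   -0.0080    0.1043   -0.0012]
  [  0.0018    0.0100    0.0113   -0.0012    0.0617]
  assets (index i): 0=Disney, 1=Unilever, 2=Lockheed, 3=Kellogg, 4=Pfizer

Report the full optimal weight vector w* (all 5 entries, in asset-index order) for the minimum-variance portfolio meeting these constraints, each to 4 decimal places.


x=Σ⁻¹μ = [2.0803  1.9484  2.1321  3.2468  1.8894]
y=Σ⁻¹𝟙 = [10.2927  13.9964  14.3781  17.5632  11.3470]
a=μᵀx=1.918719  b=𝟙ᵀx=11.297055  c=𝟙ᵀy=67.577399  D=ac−b²=2.038566
λ₁=(c·0.188−b)/D = (67.577399·0.188−11.297055)/2.038566 = 0.690434
λ₂=(a−b·0.188)/D = (1.918719−11.297055·0.188)/2.038566 = -0.100624
w* = 0.690434·x + -0.100624·y:
  w_0 = 0.690434·2.0803 + -0.100624·10.2927 = 0.4006  (Disney)
  w_1 = 0.690434·1.9484 + -0.100624·13.9964 = -0.0631  (Unilever)
  w_2 = 0.690434·2.1321 + -0.100624·14.3781 = 0.0253  (Lockheed)
  w_3 = 0.690434·3.2468 + -0.100624·17.5632 = 0.4745  (Kellogg)
  w_4 = 0.690434·1.8894 + -0.100624·11.3470 = 0.1627  (Pfizer)
Σw_i=1.0000  μᵀw=0.1880
σ²=wᵀΣw=λ₁·μ_p+λ₂ = 0.690434·0.188 + -0.100624 = 0.029178 ≈ 0.0292

0.4006  -0.0631  0.0253  0.4745  0.1627


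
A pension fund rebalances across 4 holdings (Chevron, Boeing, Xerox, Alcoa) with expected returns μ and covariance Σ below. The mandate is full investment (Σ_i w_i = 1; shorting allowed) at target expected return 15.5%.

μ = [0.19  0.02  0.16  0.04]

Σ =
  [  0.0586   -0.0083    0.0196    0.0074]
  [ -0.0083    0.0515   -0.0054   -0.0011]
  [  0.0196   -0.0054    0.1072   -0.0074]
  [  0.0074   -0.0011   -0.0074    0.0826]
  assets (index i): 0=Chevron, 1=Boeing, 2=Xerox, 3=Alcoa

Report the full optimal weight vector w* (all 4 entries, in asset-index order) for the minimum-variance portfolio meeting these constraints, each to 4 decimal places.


p=Σ⁻¹μ = [3.0020  0.9854  1.0154  0.3194]
q=Σ⁻¹𝟙 = [16.0626  23.1339  8.3663  11.7251]
a=μᵀp=0.765314  b=𝟙ᵀp=5.322172  c=𝟙ᵀq=59.287820  D=ac−b²=17.048311
λ₁=(c·0.155−b)/D = (59.287820·0.155−5.322172)/17.048311 = 0.226852
λ₂=(a−b·0.155)/D = (0.765314−5.322172·0.155)/17.048311 = -0.003497
w* = 0.226852·p + -0.003497·q:
  w_0 = 0.226852·3.0020 + -0.003497·16.0626 = 0.6248  (Chevron)
  w_1 = 0.226852·0.9854 + -0.003497·23.1339 = 0.1426  (Boeing)
  w_2 = 0.226852·1.0154 + -0.003497·8.3663 = 0.2011  (Xerox)
  w_3 = 0.226852·0.3194 + -0.003497·11.7251 = 0.0315  (Alcoa)
Σw_i=1.0000  μᵀw=0.1550
σ²=wᵀΣw=λ₁·μ_p+λ₂ = 0.226852·0.155 + -0.003497 = 0.031665 ≈ 0.0317

0.6248  0.1426  0.2011  0.0315


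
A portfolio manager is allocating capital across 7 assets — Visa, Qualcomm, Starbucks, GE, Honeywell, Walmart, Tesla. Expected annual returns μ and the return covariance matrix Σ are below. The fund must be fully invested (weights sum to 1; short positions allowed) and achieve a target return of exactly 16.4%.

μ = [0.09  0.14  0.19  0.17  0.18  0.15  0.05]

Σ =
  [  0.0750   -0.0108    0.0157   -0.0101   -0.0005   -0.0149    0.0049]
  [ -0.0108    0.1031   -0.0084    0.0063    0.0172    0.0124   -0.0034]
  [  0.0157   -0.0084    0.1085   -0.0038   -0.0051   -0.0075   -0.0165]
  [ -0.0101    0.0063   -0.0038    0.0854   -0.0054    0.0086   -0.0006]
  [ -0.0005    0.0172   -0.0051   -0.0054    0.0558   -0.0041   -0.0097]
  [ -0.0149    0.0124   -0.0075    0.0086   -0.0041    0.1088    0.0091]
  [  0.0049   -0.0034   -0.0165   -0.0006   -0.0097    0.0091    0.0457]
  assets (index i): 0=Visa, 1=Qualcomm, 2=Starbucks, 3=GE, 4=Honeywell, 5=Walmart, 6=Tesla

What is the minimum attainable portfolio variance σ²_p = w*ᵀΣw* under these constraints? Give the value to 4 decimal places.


0.0142

u=Σ⁻¹μ = [1.2714  0.7961  2.3672  2.3160  3.9630  1.3851  2.4674]
v=Σ⁻¹𝟙 = [13.1176  7.3088  14.6728  14.2740  24.3420  8.4469  29.9888]
a=μᵀu=2.113849  b=𝟙ᵀu=14.566249  c=𝟙ᵀv=112.150850  D=ac−b²=24.894354
λ₁=(c·0.164−b)/D = (112.150850·0.164−14.566249)/24.894354 = 0.153709
λ₂=(a−b·0.164)/D = (2.113849−14.566249·0.164)/24.894354 = -0.011047
w* = 0.153709·u + -0.011047·v:
  w_0 = 0.153709·1.2714 + -0.011047·13.1176 = 0.0505  (Visa)
  w_1 = 0.153709·0.7961 + -0.011047·7.3088 = 0.0416  (Qualcomm)
  w_2 = 0.153709·2.3672 + -0.011047·14.6728 = 0.2018  (Starbucks)
  w_3 = 0.153709·2.3160 + -0.011047·14.2740 = 0.1983  (GE)
  w_4 = 0.153709·3.9630 + -0.011047·24.3420 = 0.3402  (Honeywell)
  w_5 = 0.153709·1.3851 + -0.011047·8.4469 = 0.1196  (Walmart)
  w_6 = 0.153709·2.4674 + -0.011047·29.9888 = 0.0480  (Tesla)
Σw_i=1.0000  μᵀw=0.1640
σ²=wᵀΣw=λ₁·μ_p+λ₂ = 0.153709·0.164 + -0.011047 = 0.014161 ≈ 0.0142


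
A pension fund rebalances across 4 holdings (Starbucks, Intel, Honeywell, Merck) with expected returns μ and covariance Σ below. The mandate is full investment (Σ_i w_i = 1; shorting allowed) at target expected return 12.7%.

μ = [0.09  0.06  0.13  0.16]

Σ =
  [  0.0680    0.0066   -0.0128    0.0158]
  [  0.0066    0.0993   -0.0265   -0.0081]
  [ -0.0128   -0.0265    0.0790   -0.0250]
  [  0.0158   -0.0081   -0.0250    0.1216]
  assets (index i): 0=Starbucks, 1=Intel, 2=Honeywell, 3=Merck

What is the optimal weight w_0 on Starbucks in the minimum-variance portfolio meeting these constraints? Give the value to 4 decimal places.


p=Σ⁻¹μ = [1.3053  1.4490  2.9268  1.8444]
q=Σ⁻¹𝟙 = [14.8218  16.6656  24.5945  12.4644]
a=μᵀp=0.880006  b=𝟙ᵀp=7.525482  c=𝟙ᵀq=68.546244  D=ac−b²=3.688213
λ₁=(c·0.127−b)/D = (68.546244·0.127−7.525482)/3.688213 = 0.319908
λ₂=(a−b·0.127)/D = (0.880006−7.525482·0.127)/3.688213 = -0.020533
w* = 0.319908·p + -0.020533·q:
  w_0 = 0.319908·1.3053 + -0.020533·14.8218 = 0.1132  (Starbucks)
  w_1 = 0.319908·1.4490 + -0.020533·16.6656 = 0.1214  (Intel)
  w_2 = 0.319908·2.9268 + -0.020533·24.5945 = 0.4313  (Honeywell)
  w_3 = 0.319908·1.8444 + -0.020533·12.4644 = 0.3341  (Merck)
Σw_i=1.0000  μᵀw=0.1270
σ²=wᵀΣw=λ₁·μ_p+λ₂ = 0.319908·0.127 + -0.020533 = 0.020095 ≈ 0.0201

0.1132


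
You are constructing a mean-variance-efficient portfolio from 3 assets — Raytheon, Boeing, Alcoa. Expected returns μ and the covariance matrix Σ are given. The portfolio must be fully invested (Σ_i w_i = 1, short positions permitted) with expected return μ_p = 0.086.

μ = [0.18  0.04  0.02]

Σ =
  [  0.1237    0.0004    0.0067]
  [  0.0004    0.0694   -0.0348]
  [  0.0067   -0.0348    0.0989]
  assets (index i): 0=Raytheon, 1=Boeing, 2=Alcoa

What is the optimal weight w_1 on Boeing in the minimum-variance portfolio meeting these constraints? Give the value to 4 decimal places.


x=Σ⁻¹μ = [1.4326  0.7539  0.3704]
y=Σ⁻¹𝟙 = [7.0426  23.3130  17.8373]
a=μᵀx=0.295437  b=𝟙ᵀx=2.556926  c=𝟙ᵀy=48.192803  D=ac−b²=7.700061
λ₁=(c·0.086−b)/D = (48.192803·0.086−2.556926)/7.700061 = 0.206187
λ₂=(a−b·0.086)/D = (0.295437−2.556926·0.086)/7.700061 = 0.009810
w* = 0.206187·x + 0.009810·y:
  w_0 = 0.206187·1.4326 + 0.009810·7.0426 = 0.3645  (Raytheon)
  w_1 = 0.206187·0.7539 + 0.009810·23.3130 = 0.3841  (Boeing)
  w_2 = 0.206187·0.3704 + 0.009810·17.8373 = 0.2514  (Alcoa)
Σw_i=1.0000  μᵀw=0.0860
σ²=wᵀΣw=λ₁·μ_p+λ₂ = 0.206187·0.086 + 0.009810 = 0.027543 ≈ 0.0275

0.3841


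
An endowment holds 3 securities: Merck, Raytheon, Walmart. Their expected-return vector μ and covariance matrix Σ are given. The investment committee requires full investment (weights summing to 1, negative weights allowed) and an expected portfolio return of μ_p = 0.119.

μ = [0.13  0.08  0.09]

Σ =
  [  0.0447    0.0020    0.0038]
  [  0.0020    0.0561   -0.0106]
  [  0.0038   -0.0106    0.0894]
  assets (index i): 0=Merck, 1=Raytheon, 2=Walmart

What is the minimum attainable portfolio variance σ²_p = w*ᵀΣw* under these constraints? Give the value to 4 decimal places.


0.0284

x=Σ⁻¹μ = [2.7487  1.5305  1.0713]
y=Σ⁻¹𝟙 = [20.4262  19.4831  12.6275]
a=μᵀx=0.576191  b=𝟙ᵀx=5.350523  c=𝟙ᵀy=52.536743  D=ac−b²=1.643129
λ₁=(c·0.119−b)/D = (52.536743·0.119−5.350523)/1.643129 = 0.548557
λ₂=(a−b·0.119)/D = (0.576191−5.350523·0.119)/1.643129 = -0.036833
w* = 0.548557·x + -0.036833·y:
  w_0 = 0.548557·2.7487 + -0.036833·20.4262 = 0.7555  (Merck)
  w_1 = 0.548557·1.5305 + -0.036833·19.4831 = 0.1219  (Raytheon)
  w_2 = 0.548557·1.0713 + -0.036833·12.6275 = 0.1226  (Walmart)
Σw_i=1.0000  μᵀw=0.1190
σ²=wᵀΣw=λ₁·μ_p+λ₂ = 0.548557·0.119 + -0.036833 = 0.028446 ≈ 0.0284


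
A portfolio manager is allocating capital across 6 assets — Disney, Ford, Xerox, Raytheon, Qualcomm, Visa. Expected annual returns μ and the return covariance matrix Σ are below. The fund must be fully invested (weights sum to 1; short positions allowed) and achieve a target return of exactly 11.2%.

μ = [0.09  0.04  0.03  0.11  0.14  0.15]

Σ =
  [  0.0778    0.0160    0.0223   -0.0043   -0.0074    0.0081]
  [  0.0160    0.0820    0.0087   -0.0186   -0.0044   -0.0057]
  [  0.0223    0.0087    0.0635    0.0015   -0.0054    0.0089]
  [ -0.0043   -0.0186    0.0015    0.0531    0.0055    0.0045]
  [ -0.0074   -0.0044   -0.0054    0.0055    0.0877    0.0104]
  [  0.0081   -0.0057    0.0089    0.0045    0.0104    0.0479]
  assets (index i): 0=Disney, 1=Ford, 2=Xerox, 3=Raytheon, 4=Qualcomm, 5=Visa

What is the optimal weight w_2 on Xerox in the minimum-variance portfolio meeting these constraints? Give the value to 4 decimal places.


u=Σ⁻¹μ = [0.9954  1.0789  -0.3447  2.1825  1.2589  2.6773]
v=Σ⁻¹𝟙 = [7.4633  16.5382  9.0066  22.6035  10.1512  15.5818]
a=μᵀu=0.940309  b=𝟙ᵀu=7.848244  c=𝟙ᵀv=81.344610  D=ac−b²=14.894114
λ₁=(c·0.112−b)/D = (81.344610·0.112−7.848244)/14.894114 = 0.084755
λ₂=(a−b·0.112)/D = (0.940309−7.848244·0.112)/14.894114 = 0.004116
w* = 0.084755·u + 0.004116·v:
  w_0 = 0.084755·0.9954 + 0.004116·7.4633 = 0.1151  (Disney)
  w_1 = 0.084755·1.0789 + 0.004116·16.5382 = 0.1595  (Ford)
  w_2 = 0.084755·-0.3447 + 0.004116·9.0066 = 0.0079  (Xerox)
  w_3 = 0.084755·2.1825 + 0.004116·22.6035 = 0.2780  (Raytheon)
  w_4 = 0.084755·1.2589 + 0.004116·10.1512 = 0.1485  (Qualcomm)
  w_5 = 0.084755·2.6773 + 0.004116·15.5818 = 0.2910  (Visa)
Σw_i=1.0000  μᵀw=0.1120
σ²=wᵀΣw=λ₁·μ_p+λ₂ = 0.084755·0.112 + 0.004116 = 0.013609 ≈ 0.0136

0.0079


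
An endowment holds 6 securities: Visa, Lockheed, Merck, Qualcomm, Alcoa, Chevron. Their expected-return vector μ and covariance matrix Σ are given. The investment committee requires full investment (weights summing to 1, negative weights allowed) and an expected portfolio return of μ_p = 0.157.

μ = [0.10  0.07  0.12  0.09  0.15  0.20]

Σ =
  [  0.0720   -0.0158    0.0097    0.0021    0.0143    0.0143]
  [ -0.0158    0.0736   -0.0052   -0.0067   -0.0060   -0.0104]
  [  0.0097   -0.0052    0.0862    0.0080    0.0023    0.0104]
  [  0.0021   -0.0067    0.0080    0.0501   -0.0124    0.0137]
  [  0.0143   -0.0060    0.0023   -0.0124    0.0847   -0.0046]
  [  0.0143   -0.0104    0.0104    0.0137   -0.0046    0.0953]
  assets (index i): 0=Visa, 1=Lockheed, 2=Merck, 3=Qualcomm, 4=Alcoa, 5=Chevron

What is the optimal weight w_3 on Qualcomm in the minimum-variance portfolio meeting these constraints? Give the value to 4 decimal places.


p=Σ⁻¹μ = [0.8038  1.8011  0.9520  1.8530  2.1118  1.9062]
q=Σ⁻¹𝟙 = [12.3612  21.1284  8.0903  22.5572  14.7076  7.5284]
a=μᵀp=1.185482  b=𝟙ᵀp=9.427912  c=𝟙ᵀq=86.373124  D=ac−b²=13.508242
λ₁=(c·0.157−b)/D = (86.373124·0.157−9.427912)/13.508242 = 0.305937
λ₂=(a−b·0.157)/D = (1.185482−9.427912·0.157)/13.508242 = -0.021816
w* = 0.305937·p + -0.021816·q:
  w_0 = 0.305937·0.8038 + -0.021816·12.3612 = -0.0238  (Visa)
  w_1 = 0.305937·1.8011 + -0.021816·21.1284 = 0.0901  (Lockheed)
  w_2 = 0.305937·0.9520 + -0.021816·8.0903 = 0.1148  (Merck)
  w_3 = 0.305937·1.8530 + -0.021816·22.5572 = 0.0748  (Qualcomm)
  w_4 = 0.305937·2.1118 + -0.021816·14.7076 = 0.3252  (Alcoa)
  w_5 = 0.305937·1.9062 + -0.021816·7.5284 = 0.4189  (Chevron)
Σw_i=1.0000  μᵀw=0.1570
σ²=wᵀΣw=λ₁·μ_p+λ₂ = 0.305937·0.157 + -0.021816 = 0.026216 ≈ 0.0262

0.0748


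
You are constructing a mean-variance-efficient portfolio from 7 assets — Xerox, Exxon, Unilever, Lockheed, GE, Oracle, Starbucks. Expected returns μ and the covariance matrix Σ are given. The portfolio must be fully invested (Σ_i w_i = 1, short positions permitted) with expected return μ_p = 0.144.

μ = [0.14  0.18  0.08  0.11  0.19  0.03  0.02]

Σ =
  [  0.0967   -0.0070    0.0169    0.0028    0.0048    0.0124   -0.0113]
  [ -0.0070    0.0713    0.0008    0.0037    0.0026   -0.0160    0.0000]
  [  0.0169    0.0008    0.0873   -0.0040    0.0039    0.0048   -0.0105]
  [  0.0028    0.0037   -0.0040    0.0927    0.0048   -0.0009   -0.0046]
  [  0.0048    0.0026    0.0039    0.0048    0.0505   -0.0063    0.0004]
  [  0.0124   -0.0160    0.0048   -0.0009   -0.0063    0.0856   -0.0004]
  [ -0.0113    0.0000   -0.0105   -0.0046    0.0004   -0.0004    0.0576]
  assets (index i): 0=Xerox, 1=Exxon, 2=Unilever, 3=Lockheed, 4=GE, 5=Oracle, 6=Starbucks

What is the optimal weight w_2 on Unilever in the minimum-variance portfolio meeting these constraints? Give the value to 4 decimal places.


u=Σ⁻¹μ = [1.3173  2.6737  0.5672  0.9315  3.4730  0.8966  0.7655]
v=Σ⁻¹𝟙 = [9.1556  16.8316  11.0727  10.6256  17.8232  14.4074  22.0006]
a=μᵀu=1.515600  b=𝟙ᵀu=10.624750  c=𝟙ᵀv=101.916751  D=ac−b²=41.579734
λ₁=(c·0.144−b)/D = (101.916751·0.144−10.624750)/41.579734 = 0.097434
λ₂=(a−b·0.144)/D = (1.515600−10.624750·0.144)/41.579734 = -0.000345
w* = 0.097434·u + -0.000345·v:
  w_0 = 0.097434·1.3173 + -0.000345·9.1556 = 0.1252  (Xerox)
  w_1 = 0.097434·2.6737 + -0.000345·16.8316 = 0.2547  (Exxon)
  w_2 = 0.097434·0.5672 + -0.000345·11.0727 = 0.0514  (Unilever)
  w_3 = 0.097434·0.9315 + -0.000345·10.6256 = 0.0871  (Lockheed)
  w_4 = 0.097434·3.4730 + -0.000345·17.8232 = 0.3322  (GE)
  w_5 = 0.097434·0.8966 + -0.000345·14.4074 = 0.0824  (Oracle)
  w_6 = 0.097434·0.7655 + -0.000345·22.0006 = 0.0670  (Starbucks)
Σw_i=1.0000  μᵀw=0.1440
σ²=wᵀΣw=λ₁·μ_p+λ₂ = 0.097434·0.144 + -0.000345 = 0.013685 ≈ 0.0137

0.0514


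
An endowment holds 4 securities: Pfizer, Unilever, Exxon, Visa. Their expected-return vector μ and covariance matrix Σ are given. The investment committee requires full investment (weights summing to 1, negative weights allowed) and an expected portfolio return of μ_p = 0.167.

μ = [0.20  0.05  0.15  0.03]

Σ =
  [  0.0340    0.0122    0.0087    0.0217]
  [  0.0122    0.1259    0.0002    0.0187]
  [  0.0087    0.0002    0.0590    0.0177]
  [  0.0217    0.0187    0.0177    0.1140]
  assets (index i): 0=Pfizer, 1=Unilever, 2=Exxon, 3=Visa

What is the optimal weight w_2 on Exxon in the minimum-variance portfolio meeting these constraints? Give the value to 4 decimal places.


x=Σ⁻¹μ = [6.1541  -0.0219  1.9995  -1.2151]
y=Σ⁻¹𝟙 = [23.1915  5.4623  13.0818  1.4303]
a=μᵀx=1.493202  b=𝟙ᵀx=6.916594  c=𝟙ᵀy=43.165862  D=ac−b²=16.616074
λ₁=(c·0.167−b)/D = (43.165862·0.167−6.916594)/16.616074 = 0.017580
λ₂=(a−b·0.167)/D = (1.493202−6.916594·0.167)/16.616074 = 0.020350
w* = 0.017580·x + 0.020350·y:
  w_0 = 0.017580·6.1541 + 0.020350·23.1915 = 0.5801  (Pfizer)
  w_1 = 0.017580·-0.0219 + 0.020350·5.4623 = 0.1108  (Unilever)
  w_2 = 0.017580·1.9995 + 0.020350·13.0818 = 0.3014  (Exxon)
  w_3 = 0.017580·-1.2151 + 0.020350·1.4303 = 0.0077  (Visa)
Σw_i=1.0000  μᵀw=0.1670
σ²=wᵀΣw=λ₁·μ_p+λ₂ = 0.017580·0.167 + 0.020350 = 0.023285 ≈ 0.0233

0.3014


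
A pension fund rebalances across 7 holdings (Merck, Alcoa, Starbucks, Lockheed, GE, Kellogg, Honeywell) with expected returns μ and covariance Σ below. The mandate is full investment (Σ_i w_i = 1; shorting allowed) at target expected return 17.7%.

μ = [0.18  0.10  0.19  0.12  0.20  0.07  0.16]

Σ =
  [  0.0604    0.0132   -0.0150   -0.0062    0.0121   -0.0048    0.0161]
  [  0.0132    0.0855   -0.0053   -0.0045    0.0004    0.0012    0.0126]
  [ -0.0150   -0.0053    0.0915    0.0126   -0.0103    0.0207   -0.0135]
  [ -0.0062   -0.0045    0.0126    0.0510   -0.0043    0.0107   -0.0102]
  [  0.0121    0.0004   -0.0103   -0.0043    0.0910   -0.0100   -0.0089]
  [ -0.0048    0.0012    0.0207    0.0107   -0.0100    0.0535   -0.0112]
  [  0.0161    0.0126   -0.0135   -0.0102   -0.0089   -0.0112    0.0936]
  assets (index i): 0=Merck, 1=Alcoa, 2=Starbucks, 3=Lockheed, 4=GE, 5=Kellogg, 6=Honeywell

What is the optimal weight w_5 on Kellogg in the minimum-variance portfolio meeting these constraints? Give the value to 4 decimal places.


-0.0355

u=Σ⁻¹μ = [2.7221  0.7017  2.6041  2.5508  2.5635  0.9500  2.1577]
v=Σ⁻¹𝟙 = [14.0124  8.8370  10.8325  19.8662  14.5469  17.2911  14.2634]
a=μᵀu=2.285463  b=𝟙ᵀu=14.249953  c=𝟙ᵀv=99.649496  D=ac−b²=24.684118
λ₁=(c·0.177−b)/D = (99.649496·0.177−14.249953)/24.684118 = 0.137255
λ₂=(a−b·0.177)/D = (2.285463−14.249953·0.177)/24.684118 = -0.009592
w* = 0.137255·u + -0.009592·v:
  w_0 = 0.137255·2.7221 + -0.009592·14.0124 = 0.2392  (Merck)
  w_1 = 0.137255·0.7017 + -0.009592·8.8370 = 0.0115  (Alcoa)
  w_2 = 0.137255·2.6041 + -0.009592·10.8325 = 0.2535  (Starbucks)
  w_3 = 0.137255·2.5508 + -0.009592·19.8662 = 0.1595  (Lockheed)
  w_4 = 0.137255·2.5635 + -0.009592·14.5469 = 0.2123  (GE)
  w_5 = 0.137255·0.9500 + -0.009592·17.2911 = -0.0355  (Kellogg)
  w_6 = 0.137255·2.1577 + -0.009592·14.2634 = 0.1593  (Honeywell)
Σw_i=1.0000  μᵀw=0.1770
σ²=wᵀΣw=λ₁·μ_p+λ₂ = 0.137255·0.177 + -0.009592 = 0.014702 ≈ 0.0147


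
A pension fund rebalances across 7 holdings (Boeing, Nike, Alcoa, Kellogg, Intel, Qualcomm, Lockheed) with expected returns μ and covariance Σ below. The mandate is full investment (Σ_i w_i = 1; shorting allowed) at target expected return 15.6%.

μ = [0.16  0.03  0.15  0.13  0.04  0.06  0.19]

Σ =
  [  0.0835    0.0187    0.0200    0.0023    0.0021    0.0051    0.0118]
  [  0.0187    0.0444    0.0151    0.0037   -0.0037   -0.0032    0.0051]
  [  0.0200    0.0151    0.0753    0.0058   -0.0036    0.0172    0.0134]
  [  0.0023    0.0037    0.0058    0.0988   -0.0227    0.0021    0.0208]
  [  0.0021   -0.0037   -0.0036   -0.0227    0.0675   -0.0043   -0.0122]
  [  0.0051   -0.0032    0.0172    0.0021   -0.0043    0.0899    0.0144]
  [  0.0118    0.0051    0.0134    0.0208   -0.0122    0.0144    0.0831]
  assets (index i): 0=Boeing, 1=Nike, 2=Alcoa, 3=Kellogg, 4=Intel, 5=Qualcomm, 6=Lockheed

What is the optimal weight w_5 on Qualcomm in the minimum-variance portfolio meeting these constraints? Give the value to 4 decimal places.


-0.0071

g=Σ⁻¹μ = [1.3917  -0.5688  1.3789  1.1439  1.3046  0.0522  1.7975]
h=Σ⁻¹𝟙 = [3.7326  20.0320  4.6381  12.2310  22.2478  10.2414  7.9565]
a=μᵀg=0.958000  b=𝟙ᵀg=6.500042  c=𝟙ᵀh=81.079333  D=ac−b²=35.423477
λ₁=(c·0.156−b)/D = (81.079333·0.156−6.500042)/35.423477 = 0.173567
λ₂=(a−b·0.156)/D = (0.958000−6.500042·0.156)/35.423477 = -0.001581
w* = 0.173567·g + -0.001581·h:
  w_0 = 0.173567·1.3917 + -0.001581·3.7326 = 0.2357  (Boeing)
  w_1 = 0.173567·-0.5688 + -0.001581·20.0320 = -0.1304  (Nike)
  w_2 = 0.173567·1.3789 + -0.001581·4.6381 = 0.2320  (Alcoa)
  w_3 = 0.173567·1.1439 + -0.001581·12.2310 = 0.1792  (Kellogg)
  w_4 = 0.173567·1.3046 + -0.001581·22.2478 = 0.1913  (Intel)
  w_5 = 0.173567·0.0522 + -0.001581·10.2414 = -0.0071  (Qualcomm)
  w_6 = 0.173567·1.7975 + -0.001581·7.9565 = 0.2994  (Lockheed)
Σw_i=1.0000  μᵀw=0.1560
σ²=wᵀΣw=λ₁·μ_p+λ₂ = 0.173567·0.156 + -0.001581 = 0.025495 ≈ 0.0255


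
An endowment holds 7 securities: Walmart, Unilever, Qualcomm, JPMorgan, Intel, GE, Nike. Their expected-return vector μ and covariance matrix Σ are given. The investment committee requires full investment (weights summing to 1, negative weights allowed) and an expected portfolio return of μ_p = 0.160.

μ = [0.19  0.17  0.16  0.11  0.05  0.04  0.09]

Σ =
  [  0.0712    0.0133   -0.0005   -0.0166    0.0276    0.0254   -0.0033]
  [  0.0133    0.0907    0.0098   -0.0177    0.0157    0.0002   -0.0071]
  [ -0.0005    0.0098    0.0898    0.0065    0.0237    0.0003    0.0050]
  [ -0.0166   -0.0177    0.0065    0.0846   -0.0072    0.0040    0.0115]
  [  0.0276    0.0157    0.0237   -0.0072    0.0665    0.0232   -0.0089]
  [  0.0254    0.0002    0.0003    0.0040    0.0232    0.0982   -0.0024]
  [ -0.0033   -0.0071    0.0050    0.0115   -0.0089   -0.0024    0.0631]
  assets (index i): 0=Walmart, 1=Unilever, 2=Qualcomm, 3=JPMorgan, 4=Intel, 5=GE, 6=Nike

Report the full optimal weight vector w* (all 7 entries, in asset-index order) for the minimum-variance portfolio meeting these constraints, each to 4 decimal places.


0.3372  0.2037  0.1715  0.2219  -0.0859  -0.0021  0.1537

u=Σ⁻¹μ = [3.4250  1.8829  1.7279  1.9822  -1.2811  -0.2382  1.1294]
v=Σ⁻¹𝟙 = [11.2653  11.4493  6.0965  14.1669  7.2923  5.3160  15.8910]
a=μᵀu=1.493403  b=𝟙ᵀu=8.628049  c=𝟙ᵀv=71.477410  D=ac−b²=32.301322
λ₁=(c·0.160−b)/D = (71.477410·0.160−8.628049)/32.301322 = 0.086942
λ₂=(a−b·0.160)/D = (1.493403−8.628049·0.160)/32.301322 = 0.003496
w* = 0.086942·u + 0.003496·v:
  w_0 = 0.086942·3.4250 + 0.003496·11.2653 = 0.3372  (Walmart)
  w_1 = 0.086942·1.8829 + 0.003496·11.4493 = 0.2037  (Unilever)
  w_2 = 0.086942·1.7279 + 0.003496·6.0965 = 0.1715  (Qualcomm)
  w_3 = 0.086942·1.9822 + 0.003496·14.1669 = 0.2219  (JPMorgan)
  w_4 = 0.086942·-1.2811 + 0.003496·7.2923 = -0.0859  (Intel)
  w_5 = 0.086942·-0.2382 + 0.003496·5.3160 = -0.0021  (GE)
  w_6 = 0.086942·1.1294 + 0.003496·15.8910 = 0.1537  (Nike)
Σw_i=1.0000  μᵀw=0.1600
σ²=wᵀΣw=λ₁·μ_p+λ₂ = 0.086942·0.160 + 0.003496 = 0.017406 ≈ 0.0174


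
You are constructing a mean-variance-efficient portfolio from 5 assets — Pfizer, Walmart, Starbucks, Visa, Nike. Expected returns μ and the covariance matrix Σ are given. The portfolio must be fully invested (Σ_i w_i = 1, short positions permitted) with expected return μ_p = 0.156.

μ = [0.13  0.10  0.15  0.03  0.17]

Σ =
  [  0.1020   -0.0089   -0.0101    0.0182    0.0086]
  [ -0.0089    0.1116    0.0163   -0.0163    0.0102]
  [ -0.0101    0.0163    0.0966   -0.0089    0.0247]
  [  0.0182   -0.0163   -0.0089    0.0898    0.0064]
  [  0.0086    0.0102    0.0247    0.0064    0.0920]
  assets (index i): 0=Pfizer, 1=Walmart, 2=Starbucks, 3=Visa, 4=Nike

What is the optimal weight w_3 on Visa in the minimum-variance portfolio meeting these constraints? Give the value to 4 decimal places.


u=Σ⁻¹μ = [1.3126  0.7333  1.2581  0.2339  1.2898]
v=Σ⁻¹𝟙 = [9.0144  9.4885  9.3070  11.5493  5.6728]
a=μᵀu=0.658954  b=𝟙ᵀu=4.827614  c=𝟙ᵀv=45.031909  D=ac−b²=6.368087
λ₁=(c·0.156−b)/D = (45.031909·0.156−4.827614)/6.368087 = 0.345059
λ₂=(a−b·0.156)/D = (0.658954−4.827614·0.156)/6.368087 = -0.014785
w* = 0.345059·u + -0.014785·v:
  w_0 = 0.345059·1.3126 + -0.014785·9.0144 = 0.3196  (Pfizer)
  w_1 = 0.345059·0.7333 + -0.014785·9.4885 = 0.1127  (Walmart)
  w_2 = 0.345059·1.2581 + -0.014785·9.3070 = 0.2965  (Starbucks)
  w_3 = 0.345059·0.2339 + -0.014785·11.5493 = -0.0900  (Visa)
  w_4 = 0.345059·1.2898 + -0.014785·5.6728 = 0.3612  (Nike)
Σw_i=1.0000  μᵀw=0.1560
σ²=wᵀΣw=λ₁·μ_p+λ₂ = 0.345059·0.156 + -0.014785 = 0.039044 ≈ 0.0390

-0.0900


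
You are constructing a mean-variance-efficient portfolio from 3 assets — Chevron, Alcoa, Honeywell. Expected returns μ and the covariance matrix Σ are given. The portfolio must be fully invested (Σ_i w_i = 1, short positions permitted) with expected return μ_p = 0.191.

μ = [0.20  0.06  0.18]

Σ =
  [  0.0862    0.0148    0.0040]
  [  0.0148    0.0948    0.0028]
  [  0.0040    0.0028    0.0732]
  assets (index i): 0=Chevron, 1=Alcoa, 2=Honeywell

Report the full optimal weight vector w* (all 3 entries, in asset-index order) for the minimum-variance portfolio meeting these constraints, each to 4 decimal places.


0.4966  -0.0089  0.5124

g=Σ⁻¹μ = [2.1734  0.2247  2.3317]
h=Σ⁻¹𝟙 = [9.5154  8.6847  12.8090]
a=μᵀg=0.867863  b=𝟙ᵀg=4.729794  c=𝟙ᵀh=31.009136  D=ac−b²=4.540720
λ₁=(c·0.191−b)/D = (31.009136·0.191−4.729794)/4.540720 = 0.262723
λ₂=(a−b·0.191)/D = (0.867863−4.729794·0.191)/4.540720 = -0.007824
w* = 0.262723·g + -0.007824·h:
  w_0 = 0.262723·2.1734 + -0.007824·9.5154 = 0.4966  (Chevron)
  w_1 = 0.262723·0.2247 + -0.007824·8.6847 = -0.0089  (Alcoa)
  w_2 = 0.262723·2.3317 + -0.007824·12.8090 = 0.5124  (Honeywell)
Σw_i=1.0000  μᵀw=0.1910
σ²=wᵀΣw=λ₁·μ_p+λ₂ = 0.262723·0.191 + -0.007824 = 0.042356 ≈ 0.0424


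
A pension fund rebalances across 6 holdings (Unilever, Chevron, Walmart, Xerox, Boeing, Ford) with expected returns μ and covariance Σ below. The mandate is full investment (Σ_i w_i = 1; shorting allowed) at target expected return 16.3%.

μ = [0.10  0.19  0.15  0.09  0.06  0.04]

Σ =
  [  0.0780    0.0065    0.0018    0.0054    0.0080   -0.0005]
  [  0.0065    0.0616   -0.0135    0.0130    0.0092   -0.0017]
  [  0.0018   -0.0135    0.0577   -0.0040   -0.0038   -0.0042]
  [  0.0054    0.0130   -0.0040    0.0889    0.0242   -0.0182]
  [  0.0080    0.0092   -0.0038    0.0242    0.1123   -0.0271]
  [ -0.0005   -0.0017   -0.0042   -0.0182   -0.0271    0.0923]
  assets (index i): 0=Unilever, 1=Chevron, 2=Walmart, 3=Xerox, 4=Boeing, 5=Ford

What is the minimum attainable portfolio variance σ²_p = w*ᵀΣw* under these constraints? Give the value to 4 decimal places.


0.0199

p=Σ⁻¹μ = [0.8202  3.6027  3.5550  0.6801  0.3740  0.9099]
q=Σ⁻¹𝟙 = [9.2562  17.3555  23.6773  10.1063  9.5695  17.0839]
a=μᵀp=1.419824  b=𝟙ᵀp=9.941854  c=𝟙ᵀq=87.048701  D=ac−b²=24.753357
λ₁=(c·0.163−b)/D = (87.048701·0.163−9.941854)/24.753357 = 0.171576
λ₂=(a−b·0.163)/D = (1.419824−9.941854·0.163)/24.753357 = -0.008108
w* = 0.171576·p + -0.008108·q:
  w_0 = 0.171576·0.8202 + -0.008108·9.2562 = 0.0657  (Unilever)
  w_1 = 0.171576·3.6027 + -0.008108·17.3555 = 0.4774  (Chevron)
  w_2 = 0.171576·3.5550 + -0.008108·23.6773 = 0.4180  (Walmart)
  w_3 = 0.171576·0.6801 + -0.008108·10.1063 = 0.0348  (Xerox)
  w_4 = 0.171576·0.3740 + -0.008108·9.5695 = -0.0134  (Boeing)
  w_5 = 0.171576·0.9099 + -0.008108·17.0839 = 0.0176  (Ford)
Σw_i=1.0000  μᵀw=0.1630
σ²=wᵀΣw=λ₁·μ_p+λ₂ = 0.171576·0.163 + -0.008108 = 0.019859 ≈ 0.0199


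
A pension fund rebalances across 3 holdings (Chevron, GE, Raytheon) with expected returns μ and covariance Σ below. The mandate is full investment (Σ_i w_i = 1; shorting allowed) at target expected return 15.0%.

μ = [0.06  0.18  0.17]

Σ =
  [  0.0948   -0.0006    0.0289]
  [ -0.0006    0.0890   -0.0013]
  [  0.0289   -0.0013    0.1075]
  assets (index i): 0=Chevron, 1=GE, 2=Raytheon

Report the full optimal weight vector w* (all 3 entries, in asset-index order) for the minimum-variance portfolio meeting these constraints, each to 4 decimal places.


0.2238  0.4617  0.3145

p=Σ⁻¹μ = [0.1702  2.0464  1.5604]
q=Σ⁻¹𝟙 = [8.4340  11.3976  7.1728]
a=μᵀp=0.643831  b=𝟙ᵀp=3.776979  c=𝟙ᵀq=27.004384  D=ac−b²=3.120702
λ₁=(c·0.150−b)/D = (27.004384·0.150−3.776979)/3.120702 = 0.087698
λ₂=(a−b·0.150)/D = (0.643831−3.776979·0.150)/3.120702 = 0.024765
w* = 0.087698·p + 0.024765·q:
  w_0 = 0.087698·0.1702 + 0.024765·8.4340 = 0.2238  (Chevron)
  w_1 = 0.087698·2.0464 + 0.024765·11.3976 = 0.4617  (GE)
  w_2 = 0.087698·1.5604 + 0.024765·7.1728 = 0.3145  (Raytheon)
Σw_i=1.0000  μᵀw=0.1500
σ²=wᵀΣw=λ₁·μ_p+λ₂ = 0.087698·0.150 + 0.024765 = 0.037920 ≈ 0.0379


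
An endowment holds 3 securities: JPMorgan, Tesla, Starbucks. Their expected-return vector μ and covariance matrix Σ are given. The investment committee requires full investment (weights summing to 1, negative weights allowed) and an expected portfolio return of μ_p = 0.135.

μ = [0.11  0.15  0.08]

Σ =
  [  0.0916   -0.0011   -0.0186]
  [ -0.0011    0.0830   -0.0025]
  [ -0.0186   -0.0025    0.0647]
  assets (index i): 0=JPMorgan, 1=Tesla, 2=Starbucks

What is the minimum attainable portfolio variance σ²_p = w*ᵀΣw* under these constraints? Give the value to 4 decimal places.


0.0430

g=Σ⁻¹μ = [1.5816  1.8813  1.7639]
h=Σ⁻¹𝟙 = [15.1980  12.8617  20.3221]
a=μᵀg=0.597286  b=𝟙ᵀg=5.226805  c=𝟙ᵀh=48.381800  D=ac−b²=1.578260
λ₁=(c·0.135−b)/D = (48.381800·0.135−5.226805)/1.578260 = 0.826694
λ₂=(a−b·0.135)/D = (0.597286−5.226805·0.135)/1.578260 = -0.068641
w* = 0.826694·g + -0.068641·h:
  w_0 = 0.826694·1.5816 + -0.068641·15.1980 = 0.2643  (JPMorgan)
  w_1 = 0.826694·1.8813 + -0.068641·12.8617 = 0.6724  (Tesla)
  w_2 = 0.826694·1.7639 + -0.068641·20.3221 = 0.0632  (Starbucks)
Σw_i=1.0000  μᵀw=0.1350
σ²=wᵀΣw=λ₁·μ_p+λ₂ = 0.826694·0.135 + -0.068641 = 0.042963 ≈ 0.0430


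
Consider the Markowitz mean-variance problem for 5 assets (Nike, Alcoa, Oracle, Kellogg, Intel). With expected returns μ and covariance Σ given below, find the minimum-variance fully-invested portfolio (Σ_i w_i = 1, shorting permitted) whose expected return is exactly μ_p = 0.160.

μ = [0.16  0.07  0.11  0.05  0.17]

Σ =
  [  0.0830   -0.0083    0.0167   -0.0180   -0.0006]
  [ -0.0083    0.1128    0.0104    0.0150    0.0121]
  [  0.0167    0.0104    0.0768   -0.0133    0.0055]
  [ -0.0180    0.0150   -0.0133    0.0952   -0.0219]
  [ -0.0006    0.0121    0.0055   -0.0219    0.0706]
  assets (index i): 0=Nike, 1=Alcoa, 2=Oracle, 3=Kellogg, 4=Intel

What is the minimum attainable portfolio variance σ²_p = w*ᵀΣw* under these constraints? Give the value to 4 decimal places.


p=Σ⁻¹μ = [2.1231  0.1487  1.0416  1.7039  2.8479]
q=Σ⁻¹𝟙 = [14.3524  4.4980  11.1447  18.2800  18.3176]
a=μᵀp=1.034015  b=𝟙ᵀp=7.865143  c=𝟙ᵀq=66.592621  D=ac−b²=6.997271
λ₁=(c·0.160−b)/D = (66.592621·0.160−7.865143)/6.997271 = 0.398681
λ₂=(a−b·0.160)/D = (1.034015−7.865143·0.160)/6.997271 = -0.032071
w* = 0.398681·p + -0.032071·q:
  w_0 = 0.398681·2.1231 + -0.032071·14.3524 = 0.3861  (Nike)
  w_1 = 0.398681·0.1487 + -0.032071·4.4980 = -0.0850  (Alcoa)
  w_2 = 0.398681·1.0416 + -0.032071·11.1447 = 0.0579  (Oracle)
  w_3 = 0.398681·1.7039 + -0.032071·18.2800 = 0.0930  (Kellogg)
  w_4 = 0.398681·2.8479 + -0.032071·18.3176 = 0.5479  (Intel)
Σw_i=1.0000  μᵀw=0.1600
σ²=wᵀΣw=λ₁·μ_p+λ₂ = 0.398681·0.160 + -0.032071 = 0.031718 ≈ 0.0317

0.0317


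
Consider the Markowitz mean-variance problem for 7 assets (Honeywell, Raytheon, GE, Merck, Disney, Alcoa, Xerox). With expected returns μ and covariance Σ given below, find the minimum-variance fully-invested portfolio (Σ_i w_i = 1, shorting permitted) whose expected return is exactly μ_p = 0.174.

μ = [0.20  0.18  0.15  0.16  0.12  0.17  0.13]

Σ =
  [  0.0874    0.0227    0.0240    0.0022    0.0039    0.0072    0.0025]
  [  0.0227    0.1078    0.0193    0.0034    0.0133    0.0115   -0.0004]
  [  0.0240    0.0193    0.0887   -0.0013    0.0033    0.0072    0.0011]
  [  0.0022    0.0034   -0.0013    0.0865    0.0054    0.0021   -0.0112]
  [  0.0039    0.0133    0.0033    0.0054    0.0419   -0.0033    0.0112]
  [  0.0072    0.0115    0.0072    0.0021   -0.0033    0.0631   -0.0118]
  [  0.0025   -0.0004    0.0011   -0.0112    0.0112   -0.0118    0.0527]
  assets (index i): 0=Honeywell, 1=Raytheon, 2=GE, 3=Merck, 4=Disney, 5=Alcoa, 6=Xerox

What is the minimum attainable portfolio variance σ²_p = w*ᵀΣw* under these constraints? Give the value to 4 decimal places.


0.0207

u=Σ⁻¹μ = [1.4310  0.6561  0.8566  2.0366  1.5842  2.9148  3.1348]
v=Σ⁻¹𝟙 = [5.6646  2.5790  7.0056  12.8393  15.8687  18.4619  22.0699]
a=μᵀu=1.951789  b=𝟙ᵀu=12.614122  c=𝟙ᵀv=84.488997  D=ac−b²=5.788645
λ₁=(c·0.174−b)/D = (84.488997·0.174−12.614122)/5.788645 = 0.360527
λ₂=(a−b·0.174)/D = (1.951789−12.614122·0.174)/5.788645 = -0.041990
w* = 0.360527·u + -0.041990·v:
  w_0 = 0.360527·1.4310 + -0.041990·5.6646 = 0.2780  (Honeywell)
  w_1 = 0.360527·0.6561 + -0.041990·2.5790 = 0.1282  (Raytheon)
  w_2 = 0.360527·0.8566 + -0.041990·7.0056 = 0.0147  (GE)
  w_3 = 0.360527·2.0366 + -0.041990·12.8393 = 0.1951  (Merck)
  w_4 = 0.360527·1.5842 + -0.041990·15.8687 = -0.0952  (Disney)
  w_5 = 0.360527·2.9148 + -0.041990·18.4619 = 0.2757  (Alcoa)
  w_6 = 0.360527·3.1348 + -0.041990·22.0699 = 0.2035  (Xerox)
Σw_i=1.0000  μᵀw=0.1740
σ²=wᵀΣw=λ₁·μ_p+λ₂ = 0.360527·0.174 + -0.041990 = 0.020741 ≈ 0.0207


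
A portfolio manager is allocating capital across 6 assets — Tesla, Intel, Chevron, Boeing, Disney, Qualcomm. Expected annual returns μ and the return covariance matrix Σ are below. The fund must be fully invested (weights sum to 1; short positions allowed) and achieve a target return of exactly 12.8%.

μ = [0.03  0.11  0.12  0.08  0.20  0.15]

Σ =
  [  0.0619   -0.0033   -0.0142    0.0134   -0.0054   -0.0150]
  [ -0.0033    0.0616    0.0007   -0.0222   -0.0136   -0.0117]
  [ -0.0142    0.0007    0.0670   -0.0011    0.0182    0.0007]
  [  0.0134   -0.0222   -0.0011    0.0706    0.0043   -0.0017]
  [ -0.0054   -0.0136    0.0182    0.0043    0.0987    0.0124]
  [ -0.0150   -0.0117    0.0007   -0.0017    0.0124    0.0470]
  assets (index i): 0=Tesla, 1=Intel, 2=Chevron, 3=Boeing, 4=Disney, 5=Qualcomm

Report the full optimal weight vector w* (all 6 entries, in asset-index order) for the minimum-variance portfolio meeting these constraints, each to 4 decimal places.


u=Σ⁻¹μ = [1.8289  3.7832  1.6618  2.0011  1.7122  4.3128]
v=Σ⁻¹𝟙 = [27.3306  33.3860  18.3216  20.2002  7.3416  36.8310]
a=μᵀu=1.819887  b=𝟙ᵀu=15.299960  c=𝟙ᵀv=143.411071  D=ac−b²=26.903245
λ₁=(c·0.128−b)/D = (143.411071·0.128−15.299960)/26.903245 = 0.113617
λ₂=(a−b·0.128)/D = (1.819887−15.299960·0.128)/26.903245 = -0.005148
w* = 0.113617·u + -0.005148·v:
  w_0 = 0.113617·1.8289 + -0.005148·27.3306 = 0.0671  (Tesla)
  w_1 = 0.113617·3.7832 + -0.005148·33.3860 = 0.2579  (Intel)
  w_2 = 0.113617·1.6618 + -0.005148·18.3216 = 0.0945  (Chevron)
  w_3 = 0.113617·2.0011 + -0.005148·20.2002 = 0.1234  (Boeing)
  w_4 = 0.113617·1.7122 + -0.005148·7.3416 = 0.1567  (Disney)
  w_5 = 0.113617·4.3128 + -0.005148·36.8310 = 0.3004  (Qualcomm)
Σw_i=1.0000  μᵀw=0.1280
σ²=wᵀΣw=λ₁·μ_p+λ₂ = 0.113617·0.128 + -0.005148 = 0.009395 ≈ 0.0094

0.0671  0.2579  0.0945  0.1234  0.1567  0.3004


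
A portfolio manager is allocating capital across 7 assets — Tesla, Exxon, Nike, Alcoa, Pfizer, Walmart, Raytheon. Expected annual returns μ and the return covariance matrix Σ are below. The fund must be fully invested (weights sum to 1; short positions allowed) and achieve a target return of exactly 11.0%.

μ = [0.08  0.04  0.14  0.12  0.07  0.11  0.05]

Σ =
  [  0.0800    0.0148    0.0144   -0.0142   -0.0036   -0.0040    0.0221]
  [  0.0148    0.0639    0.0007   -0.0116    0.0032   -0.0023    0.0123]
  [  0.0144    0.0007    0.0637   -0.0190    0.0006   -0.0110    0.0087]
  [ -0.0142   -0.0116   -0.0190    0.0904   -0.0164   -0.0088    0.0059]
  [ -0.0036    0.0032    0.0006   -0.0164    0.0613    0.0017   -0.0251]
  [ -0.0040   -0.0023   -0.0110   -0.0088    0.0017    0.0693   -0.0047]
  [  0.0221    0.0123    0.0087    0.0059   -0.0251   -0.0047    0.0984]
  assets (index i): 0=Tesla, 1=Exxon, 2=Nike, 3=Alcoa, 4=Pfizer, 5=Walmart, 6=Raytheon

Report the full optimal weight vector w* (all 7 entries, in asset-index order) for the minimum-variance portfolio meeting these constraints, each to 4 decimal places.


0.0700  0.0425  0.2899  0.2384  0.1372  0.2135  0.0086

u=Σ⁻¹μ = [0.8839  0.8176  3.1925  2.8169  1.9577  2.5073  0.3754]
v=Σ⁻¹𝟙 = [9.4937  15.3739  23.2845  25.7115  26.3102  22.5019  10.2943]
a=μᵀu=1.320006  b=𝟙ᵀu=12.551291  c=𝟙ᵀv=132.969893  D=ac−b²=17.986121
λ₁=(c·0.110−b)/D = (132.969893·0.110−12.551291)/17.986121 = 0.115389
λ₂=(a−b·0.110)/D = (1.320006−12.551291·0.110)/17.986121 = -0.003371
w* = 0.115389·u + -0.003371·v:
  w_0 = 0.115389·0.8839 + -0.003371·9.4937 = 0.0700  (Tesla)
  w_1 = 0.115389·0.8176 + -0.003371·15.3739 = 0.0425  (Exxon)
  w_2 = 0.115389·3.1925 + -0.003371·23.2845 = 0.2899  (Nike)
  w_3 = 0.115389·2.8169 + -0.003371·25.7115 = 0.2384  (Alcoa)
  w_4 = 0.115389·1.9577 + -0.003371·26.3102 = 0.1372  (Pfizer)
  w_5 = 0.115389·2.5073 + -0.003371·22.5019 = 0.2135  (Walmart)
  w_6 = 0.115389·0.3754 + -0.003371·10.2943 = 0.0086  (Raytheon)
Σw_i=1.0000  μᵀw=0.1100
σ²=wᵀΣw=λ₁·μ_p+λ₂ = 0.115389·0.110 + -0.003371 = 0.009321 ≈ 0.0093
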